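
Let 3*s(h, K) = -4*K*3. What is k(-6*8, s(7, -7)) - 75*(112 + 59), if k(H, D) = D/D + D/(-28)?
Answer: -12825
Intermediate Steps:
s(h, K) = -4*K (s(h, K) = (-4*K*3)/3 = (-12*K)/3 = -4*K)
k(H, D) = 1 - D/28 (k(H, D) = 1 + D*(-1/28) = 1 - D/28)
k(-6*8, s(7, -7)) - 75*(112 + 59) = (1 - (-1)*(-7)/7) - 75*(112 + 59) = (1 - 1/28*28) - 75*171 = (1 - 1) - 12825 = 0 - 12825 = -12825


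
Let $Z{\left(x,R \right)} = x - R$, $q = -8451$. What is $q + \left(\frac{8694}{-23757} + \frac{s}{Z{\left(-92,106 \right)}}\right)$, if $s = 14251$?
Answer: $- \frac{13364274335}{1567962} \approx -8523.3$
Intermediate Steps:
$q + \left(\frac{8694}{-23757} + \frac{s}{Z{\left(-92,106 \right)}}\right) = -8451 + \left(\frac{8694}{-23757} + \frac{14251}{-92 - 106}\right) = -8451 + \left(8694 \left(- \frac{1}{23757}\right) + \frac{14251}{-92 - 106}\right) = -8451 + \left(- \frac{2898}{7919} + \frac{14251}{-198}\right) = -8451 + \left(- \frac{2898}{7919} + 14251 \left(- \frac{1}{198}\right)\right) = -8451 - \frac{113427473}{1567962} = - \frac{13364274335}{1567962}$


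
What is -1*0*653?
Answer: 0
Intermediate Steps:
-1*0*653 = 0*653 = 0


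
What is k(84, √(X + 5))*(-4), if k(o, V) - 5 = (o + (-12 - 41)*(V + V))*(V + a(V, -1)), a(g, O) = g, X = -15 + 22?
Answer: 10156 - 1344*√3 ≈ 7828.1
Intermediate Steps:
X = 7
k(o, V) = 5 + 2*V*(o - 106*V) (k(o, V) = 5 + (o + (-12 - 41)*(V + V))*(V + V) = 5 + (o - 106*V)*(2*V) = 5 + 2*V*(o - 106*V))
k(84, √(X + 5))*(-4) = (5 - 212*(√(7 + 5))² + 2*√(7 + 5)*84)*(-4) = (5 - 212*(√12)² + 2*√12*84)*(-4) = (5 - 212*(2*√3)² + 2*(2*√3)*84)*(-4) = (5 - 212*12 + 336*√3)*(-4) = (5 - 2544 + 336*√3)*(-4) = (-2539 + 336*√3)*(-4) = 10156 - 1344*√3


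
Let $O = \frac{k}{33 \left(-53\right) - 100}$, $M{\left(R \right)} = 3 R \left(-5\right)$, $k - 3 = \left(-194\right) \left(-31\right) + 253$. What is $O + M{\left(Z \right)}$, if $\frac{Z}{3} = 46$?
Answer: $- \frac{3833700}{1849} \approx -2073.4$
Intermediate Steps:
$Z = 138$ ($Z = 3 \cdot 46 = 138$)
$k = 6270$ ($k = 3 + \left(\left(-194\right) \left(-31\right) + 253\right) = 3 + \left(6014 + 253\right) = 3 + 6267 = 6270$)
$M{\left(R \right)} = - 15 R$
$O = - \frac{6270}{1849}$ ($O = \frac{6270}{33 \left(-53\right) - 100} = \frac{6270}{-1749 - 100} = \frac{6270}{-1849} = 6270 \left(- \frac{1}{1849}\right) = - \frac{6270}{1849} \approx -3.391$)
$O + M{\left(Z \right)} = - \frac{6270}{1849} - 2070 = - \frac{3833700}{1849}$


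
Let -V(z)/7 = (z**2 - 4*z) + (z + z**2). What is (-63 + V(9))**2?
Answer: 1016064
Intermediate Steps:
V(z) = -14*z**2 + 21*z (V(z) = -7*((z**2 - 4*z) + (z + z**2)) = -7*(-3*z + 2*z**2) = -14*z**2 + 21*z)
(-63 + V(9))**2 = (-63 + 7*9*(3 - 2*9))**2 = (-63 + 7*9*(3 - 18))**2 = (-63 + 7*9*(-15))**2 = (-63 - 945)**2 = (-1008)**2 = 1016064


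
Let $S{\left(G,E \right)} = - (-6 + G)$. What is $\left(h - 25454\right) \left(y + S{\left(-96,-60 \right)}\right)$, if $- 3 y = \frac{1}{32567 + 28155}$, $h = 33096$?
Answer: $\frac{70997737351}{91083} \approx 7.7948 \cdot 10^{5}$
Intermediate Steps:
$y = - \frac{1}{182166}$ ($y = - \frac{1}{3 \left(32567 + 28155\right)} = - \frac{1}{3 \cdot 60722} = \left(- \frac{1}{3}\right) \frac{1}{60722} = - \frac{1}{182166} \approx -5.4895 \cdot 10^{-6}$)
$S{\left(G,E \right)} = 6 - G$
$\left(h - 25454\right) \left(y + S{\left(-96,-60 \right)}\right) = \left(33096 - 25454\right) \left(- \frac{1}{182166} + \left(6 - -96\right)\right) = 7642 \left(- \frac{1}{182166} + \left(6 + 96\right)\right) = 7642 \left(- \frac{1}{182166} + 102\right) = 7642 \cdot \frac{18580931}{182166} = \frac{70997737351}{91083}$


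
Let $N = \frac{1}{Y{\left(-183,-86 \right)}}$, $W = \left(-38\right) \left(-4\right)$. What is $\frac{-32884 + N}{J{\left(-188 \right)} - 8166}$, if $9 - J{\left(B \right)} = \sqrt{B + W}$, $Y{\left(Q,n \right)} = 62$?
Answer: $\frac{5543516233}{1375091490} - \frac{2038807 i}{687545745} \approx 4.0314 - 0.0029653 i$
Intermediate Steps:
$W = 152$
$J{\left(B \right)} = 9 - \sqrt{152 + B}$ ($J{\left(B \right)} = 9 - \sqrt{B + 152} = 9 - \sqrt{152 + B}$)
$N = \frac{1}{62} \approx 0.016129$
$\frac{-32884 + N}{J{\left(-188 \right)} - 8166} = \frac{-32884 + \frac{1}{62}}{\left(9 - \sqrt{152 - 188}\right) - 8166} = - \frac{2038807}{62 \left(\left(9 - \sqrt{-36}\right) - 8166\right)} = - \frac{2038807}{62 \left(\left(9 - 6 i\right) - 8166\right)} = - \frac{2038807}{62 \left(-8157 - 6 i\right)} = - \frac{2038807 \frac{-8157 + 6 i}{66536685}}{62} = - \frac{2038807 \left(-8157 + 6 i\right)}{4125274470}$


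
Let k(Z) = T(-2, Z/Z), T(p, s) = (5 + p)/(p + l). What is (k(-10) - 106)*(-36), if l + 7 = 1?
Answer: 7659/2 ≈ 3829.5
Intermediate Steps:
l = -6 (l = -7 + 1 = -6)
T(p, s) = (5 + p)/(-6 + p) (T(p, s) = (5 + p)/(p - 6) = (5 + p)/(-6 + p))
k(Z) = -3/8 (k(Z) = (5 - 2)/(-6 - 2) = 3/(-8) = -⅛*3 = -3/8)
(k(-10) - 106)*(-36) = (-3/8 - 106)*(-36) = -851/8*(-36) = 7659/2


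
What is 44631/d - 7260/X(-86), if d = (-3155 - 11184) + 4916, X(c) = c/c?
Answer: -2535393/349 ≈ -7264.7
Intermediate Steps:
X(c) = 1
d = -9423 (d = -14339 + 4916 = -9423)
44631/d - 7260/X(-86) = 44631/(-9423) - 7260/1 = 44631*(-1/9423) - 7260*1 = -1653/349 - 7260 = -2535393/349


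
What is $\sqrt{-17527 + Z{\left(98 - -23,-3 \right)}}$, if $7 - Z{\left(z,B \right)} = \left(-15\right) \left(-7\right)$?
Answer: $5 i \sqrt{705} \approx 132.76 i$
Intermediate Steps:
$Z{\left(z,B \right)} = -98$ ($Z{\left(z,B \right)} = 7 - \left(-15\right) \left(-7\right) = 7 - 105 = -98$)
$\sqrt{-17527 + Z{\left(98 - -23,-3 \right)}} = \sqrt{-17527 - 98} = \sqrt{-17625} = 5 i \sqrt{705}$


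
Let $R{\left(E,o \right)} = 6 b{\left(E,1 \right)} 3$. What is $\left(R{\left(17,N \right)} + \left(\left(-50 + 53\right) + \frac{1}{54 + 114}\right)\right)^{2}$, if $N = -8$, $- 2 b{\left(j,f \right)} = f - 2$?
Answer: $\frac{4068289}{28224} \approx 144.14$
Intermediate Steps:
$b{\left(j,f \right)} = 1 - \frac{f}{2}$ ($b{\left(j,f \right)} = - \frac{f - 2}{2} = - \frac{-2 + f}{2} = 1 - \frac{f}{2}$)
$R{\left(E,o \right)} = 9$ ($R{\left(E,o \right)} = 6 \left(1 - \frac{1}{2}\right) 3 = 6 \cdot \frac{1}{2} \cdot 3 = 3 \cdot 3 = 9$)
$\left(R{\left(17,N \right)} + \left(\left(-50 + 53\right) + \frac{1}{54 + 114}\right)\right)^{2} = \left(9 + \left(\left(-50 + 53\right) + \frac{1}{54 + 114}\right)\right)^{2} = \left(9 + \left(3 + \frac{1}{168}\right)\right)^{2} = \left(9 + \frac{505}{168}\right)^{2} = \left(\frac{2017}{168}\right)^{2} = \frac{4068289}{28224}$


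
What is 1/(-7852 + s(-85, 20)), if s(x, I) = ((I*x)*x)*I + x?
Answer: 1/2882063 ≈ 3.4697e-7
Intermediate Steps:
s(x, I) = x + I²*x² (s(x, I) = (I*x²)*I + x = I²*x² + x = x + I²*x²)
1/(-7852 + s(-85, 20)) = 1/(-7852 - 85*(1 - 85*20²)) = 1/(-7852 - 85*(1 - 85*400)) = 1/(-7852 - 85*(1 - 34000)) = 1/(-7852 - 85*(-33999)) = 1/(-7852 + 2889915) = 1/2882063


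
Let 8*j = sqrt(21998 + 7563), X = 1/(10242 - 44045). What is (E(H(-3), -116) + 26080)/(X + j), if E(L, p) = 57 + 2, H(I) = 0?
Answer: 56548903488/33777664076785 + 238940323075608*sqrt(29561)/33777664076785 ≈ 1216.2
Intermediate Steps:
E(L, p) = 59
X = -1/33803 (X = 1/(-33803) = -1/33803 ≈ -2.9583e-5)
j = sqrt(29561)/8 (j = sqrt(21998 + 7563)/8 = sqrt(29561)/8 ≈ 21.492)
(E(H(-3), -116) + 26080)/(X + j) = (59 + 26080)/(-1/33803 + sqrt(29561)/8) = 26139/(-1/33803 + sqrt(29561)/8)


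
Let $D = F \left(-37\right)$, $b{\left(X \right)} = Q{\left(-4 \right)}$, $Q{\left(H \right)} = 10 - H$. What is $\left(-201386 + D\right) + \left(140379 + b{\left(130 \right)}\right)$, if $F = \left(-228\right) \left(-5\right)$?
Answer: $-103173$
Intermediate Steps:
$b{\left(X \right)} = 14$ ($b{\left(X \right)} = 10 - -4 = 10 + 4 = 14$)
$F = 1140$
$D = -42180$ ($D = 1140 \left(-37\right) = -42180$)
$\left(-201386 + D\right) + \left(140379 + b{\left(130 \right)}\right) = \left(-201386 - 42180\right) + \left(140379 + 14\right) = -243566 + 140393 = -103173$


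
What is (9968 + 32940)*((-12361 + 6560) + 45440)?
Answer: 1700830212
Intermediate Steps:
(9968 + 32940)*((-12361 + 6560) + 45440) = 42908*(-5801 + 45440) = 42908*39639 = 1700830212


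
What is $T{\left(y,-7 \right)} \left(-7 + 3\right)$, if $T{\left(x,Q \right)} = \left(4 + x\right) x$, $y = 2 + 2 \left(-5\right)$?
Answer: $-128$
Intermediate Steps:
$y = -8$ ($y = 2 - 10 = -8$)
$T{\left(x,Q \right)} = x \left(4 + x\right)$
$T{\left(y,-7 \right)} \left(-7 + 3\right) = - 8 \left(4 - 8\right) \left(-7 + 3\right) = \left(-8\right) \left(-4\right) \left(-4\right) = 32 \left(-4\right) = -128$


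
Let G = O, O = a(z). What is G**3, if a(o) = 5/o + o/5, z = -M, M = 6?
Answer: -226981/27000 ≈ -8.4067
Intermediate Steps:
z = -6 (z = -1*6 = -6)
a(o) = 5/o + o/5 (a(o) = 5/o + o*(1/5) = 5/o + o/5)
O = -61/30 (O = 5/(-6) + (1/5)*(-6) = 5*(-1/6) - 6/5 = -5/6 - 6/5 = -61/30 ≈ -2.0333)
G = -61/30 ≈ -2.0333
G**3 = (-61/30)**3 = -226981/27000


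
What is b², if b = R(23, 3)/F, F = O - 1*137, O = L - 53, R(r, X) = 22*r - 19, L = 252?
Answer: 237169/3844 ≈ 61.698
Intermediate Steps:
R(r, X) = -19 + 22*r
O = 199 (O = 252 - 53 = 199)
F = 62 (F = 199 - 1*137 = 199 - 137 = 62)
b = 487/62 (b = (-19 + 22*23)/62 = (-19 + 506)*(1/62) = 487*(1/62) = 487/62 ≈ 7.8548)
b² = (487/62)² = 237169/3844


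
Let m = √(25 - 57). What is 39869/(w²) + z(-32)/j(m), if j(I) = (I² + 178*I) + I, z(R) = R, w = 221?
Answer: 1280281349/1566477393 + 716*I*√2/32073 ≈ 0.8173 + 0.031571*I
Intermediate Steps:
m = 4*I*√2 (m = √(-32) = 4*I*√2 ≈ 5.6569*I)
j(I) = I² + 179*I
39869/(w²) + z(-32)/j(m) = 39869/(221²) - 32*(-I*√2/(8*(179 + 4*I*√2))) = 39869/48841 - 32*(-I*√2/(8*(179 + 4*I*√2))) = 39869*(1/48841) - (-4)*I*√2/(179 + 4*I*√2) = 39869/48841 + 4*I*√2/(179 + 4*I*√2)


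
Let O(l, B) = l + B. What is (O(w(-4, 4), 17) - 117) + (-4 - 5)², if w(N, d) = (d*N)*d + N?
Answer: -87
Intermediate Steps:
w(N, d) = N + N*d² (w(N, d) = (N*d)*d + N = N*d² + N = N + N*d²)
O(l, B) = B + l
(O(w(-4, 4), 17) - 117) + (-4 - 5)² = ((17 - 4*(1 + 4²)) - 117) + (-4 - 5)² = ((17 - 4*(1 + 16)) - 117) + (-9)² = ((17 - 4*17) - 117) + 81 = ((17 - 68) - 117) + 81 = (-51 - 117) + 81 = -168 + 81 = -87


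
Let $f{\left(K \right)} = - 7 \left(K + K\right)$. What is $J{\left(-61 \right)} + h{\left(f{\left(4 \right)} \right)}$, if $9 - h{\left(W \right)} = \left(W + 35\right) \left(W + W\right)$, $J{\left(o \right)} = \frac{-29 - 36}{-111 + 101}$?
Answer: $- \frac{4673}{2} \approx -2336.5$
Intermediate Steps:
$J{\left(o \right)} = \frac{13}{2}$ ($J{\left(o \right)} = - \frac{65}{-10} = \left(-65\right) \left(- \frac{1}{10}\right) = \frac{13}{2}$)
$f{\left(K \right)} = - 14 K$ ($f{\left(K \right)} = - 7 \cdot 2 K = - 14 K$)
$h{\left(W \right)} = 9 - 2 W \left(35 + W\right)$ ($h{\left(W \right)} = 9 - \left(W + 35\right) \left(W + W\right) = 9 - \left(35 + W\right) 2 W = 9 - 2 W \left(35 + W\right)$)
$J{\left(-61 \right)} + h{\left(f{\left(4 \right)} \right)} = \frac{13}{2} - \left(-9 + 6272 + 70 \left(-14\right) 4\right) = \frac{13}{2} - \left(-3929 + 6272\right) = \frac{13}{2} + \left(9 + 3920 - 6272\right) = \frac{13}{2} - 2343 = - \frac{4673}{2}$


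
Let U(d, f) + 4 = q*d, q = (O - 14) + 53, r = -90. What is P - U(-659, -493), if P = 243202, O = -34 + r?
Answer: 187191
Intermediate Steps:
O = -124 (O = -34 - 90 = -124)
q = -85 (q = (-124 - 14) + 53 = -138 + 53 = -85)
U(d, f) = -4 - 85*d
P - U(-659, -493) = 243202 - (-4 - 85*(-659)) = 243202 - (-4 + 56015) = 243202 - 1*56011 = 243202 - 56011 = 187191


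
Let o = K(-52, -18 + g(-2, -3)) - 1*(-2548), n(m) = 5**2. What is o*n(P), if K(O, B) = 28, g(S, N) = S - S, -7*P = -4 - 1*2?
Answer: 64400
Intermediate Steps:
P = 6/7 (P = -(-4 - 1*2)/7 = -(-4 - 2)/7 = -1/7*(-6) = 6/7 ≈ 0.85714)
g(S, N) = 0
n(m) = 25
o = 2576 (o = 28 - 1*(-2548) = 28 + 2548 = 2576)
o*n(P) = 2576*25 = 64400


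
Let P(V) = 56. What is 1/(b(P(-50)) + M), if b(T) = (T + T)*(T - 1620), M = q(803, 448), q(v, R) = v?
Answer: -1/174365 ≈ -5.7351e-6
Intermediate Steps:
M = 803
b(T) = 2*T*(-1620 + T) (b(T) = (2*T)*(-1620 + T) = 2*T*(-1620 + T))
1/(b(P(-50)) + M) = 1/(2*56*(-1620 + 56) + 803) = 1/(2*56*(-1564) + 803) = 1/(-175168 + 803) = 1/(-174365) = -1/174365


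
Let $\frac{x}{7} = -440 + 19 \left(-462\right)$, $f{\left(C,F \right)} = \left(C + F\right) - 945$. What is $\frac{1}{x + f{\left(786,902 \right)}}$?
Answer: $- \frac{1}{63783} \approx -1.5678 \cdot 10^{-5}$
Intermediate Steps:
$f{\left(C,F \right)} = -945 + C + F$
$x = -64526$ ($x = 7 \left(-440 + 19 \left(-462\right)\right) = 7 \left(-440 - 8778\right) = 7 \left(-9218\right) = -64526$)
$\frac{1}{x + f{\left(786,902 \right)}} = \frac{1}{-64526 + \left(-945 + 786 + 902\right)} = \frac{1}{-64526 + 743} = \frac{1}{-63783} = - \frac{1}{63783}$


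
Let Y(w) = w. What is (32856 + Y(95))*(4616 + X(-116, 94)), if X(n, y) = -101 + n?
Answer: 144951449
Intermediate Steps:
(32856 + Y(95))*(4616 + X(-116, 94)) = (32856 + 95)*(4616 + (-101 - 116)) = 32951*(4616 - 217) = 32951*4399 = 144951449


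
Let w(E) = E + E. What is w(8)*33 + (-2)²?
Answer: 532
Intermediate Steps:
w(E) = 2*E
w(8)*33 + (-2)² = (2*8)*33 + (-2)² = 16*33 + 4 = 528 + 4 = 532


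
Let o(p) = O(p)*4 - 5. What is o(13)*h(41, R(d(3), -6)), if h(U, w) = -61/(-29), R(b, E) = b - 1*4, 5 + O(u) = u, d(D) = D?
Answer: 1647/29 ≈ 56.793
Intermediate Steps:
O(u) = -5 + u
R(b, E) = -4 + b (R(b, E) = b - 4 = -4 + b)
h(U, w) = 61/29 (h(U, w) = -61*(-1/29) = 61/29)
o(p) = -25 + 4*p (o(p) = (-5 + p)*4 - 5 = (-20 + 4*p) - 5 = -25 + 4*p)
o(13)*h(41, R(d(3), -6)) = (-25 + 4*13)*(61/29) = (-25 + 52)*(61/29) = 27*(61/29) = 1647/29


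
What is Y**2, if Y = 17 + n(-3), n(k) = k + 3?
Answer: 289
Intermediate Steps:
n(k) = 3 + k
Y = 17 (Y = 17 + (3 - 3) = 17 + 0 = 17)
Y**2 = 17**2 = 289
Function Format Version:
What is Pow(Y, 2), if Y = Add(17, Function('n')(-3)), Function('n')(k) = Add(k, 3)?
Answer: 289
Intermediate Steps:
Function('n')(k) = Add(3, k)
Y = 17 (Y = Add(17, Add(3, -3)) = Add(17, 0) = 17)
Pow(Y, 2) = Pow(17, 2) = 289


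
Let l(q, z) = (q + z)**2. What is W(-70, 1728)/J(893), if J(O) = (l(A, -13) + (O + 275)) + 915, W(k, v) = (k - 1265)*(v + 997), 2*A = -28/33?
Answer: -3961645875/2464636 ≈ -1607.4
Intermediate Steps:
A = -14/33 (A = (-28/33)/2 = (-28*1/33)/2 = (1/2)*(-28/33) = -14/33 ≈ -0.42424)
W(k, v) = (-1265 + k)*(997 + v)
J(O) = 1492159/1089 + O (J(O) = ((-14/33 - 13)**2 + (O + 275)) + 915 = ((-443/33)**2 + (275 + O)) + 915 = (196249/1089 + (275 + O)) + 915 = (495724/1089 + O) + 915 = 1492159/1089 + O)
W(-70, 1728)/J(893) = (-1261205 - 1265*1728 + 997*(-70) - 70*1728)/(1492159/1089 + 893) = (-1261205 - 2185920 - 69790 - 120960)/(2464636/1089) = -3637875*1089/2464636 = -3961645875/2464636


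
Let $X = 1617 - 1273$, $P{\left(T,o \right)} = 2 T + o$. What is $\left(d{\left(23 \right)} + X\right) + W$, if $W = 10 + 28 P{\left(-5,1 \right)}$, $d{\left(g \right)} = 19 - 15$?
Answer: $106$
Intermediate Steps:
$P{\left(T,o \right)} = o + 2 T$
$d{\left(g \right)} = 4$ ($d{\left(g \right)} = 19 - 15 = 4$)
$X = 344$
$W = -242$ ($W = 10 + 28 \left(1 + 2 \left(-5\right)\right) = 10 + 28 \left(1 - 10\right) = 10 + 28 \left(-9\right) = 10 - 252 = -242$)
$\left(d{\left(23 \right)} + X\right) + W = \left(4 + 344\right) - 242 = 348 - 242 = 106$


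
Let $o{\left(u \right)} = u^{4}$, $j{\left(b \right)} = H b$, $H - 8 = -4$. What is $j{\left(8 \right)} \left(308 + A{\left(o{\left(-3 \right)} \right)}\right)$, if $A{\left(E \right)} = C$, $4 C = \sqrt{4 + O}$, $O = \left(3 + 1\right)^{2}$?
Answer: $9856 + 16 \sqrt{5} \approx 9891.8$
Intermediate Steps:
$H = 4$ ($H = 8 - 4 = 4$)
$j{\left(b \right)} = 4 b$
$O = 16$ ($O = 4^{2} = 16$)
$C = \frac{\sqrt{5}}{2}$ ($C = \frac{\sqrt{4 + 16}}{4} = \frac{\sqrt{20}}{4} = \frac{2 \sqrt{5}}{4} = \frac{\sqrt{5}}{2} \approx 1.118$)
$A{\left(E \right)} = \frac{\sqrt{5}}{2}$
$j{\left(8 \right)} \left(308 + A{\left(o{\left(-3 \right)} \right)}\right) = 4 \cdot 8 \left(308 + \frac{\sqrt{5}}{2}\right) = 32 \left(308 + \frac{\sqrt{5}}{2}\right) = 9856 + 16 \sqrt{5}$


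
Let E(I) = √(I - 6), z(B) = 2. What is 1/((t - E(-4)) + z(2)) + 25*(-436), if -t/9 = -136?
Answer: -8191818087/751543 + I*√10/1503086 ≈ -10900.0 + 2.1039e-6*I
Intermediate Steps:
t = 1224 (t = -9*(-136) = 1224)
E(I) = √(-6 + I)
1/((t - E(-4)) + z(2)) + 25*(-436) = 1/((1224 - √(-6 - 4)) + 2) + 25*(-436) = 1/((1224 - √(-10)) + 2) - 10900 = 1/((1224 - I*√10) + 2) - 10900 = 1/(1226 - I*√10) - 10900 = -10900 + 1/(1226 - I*√10)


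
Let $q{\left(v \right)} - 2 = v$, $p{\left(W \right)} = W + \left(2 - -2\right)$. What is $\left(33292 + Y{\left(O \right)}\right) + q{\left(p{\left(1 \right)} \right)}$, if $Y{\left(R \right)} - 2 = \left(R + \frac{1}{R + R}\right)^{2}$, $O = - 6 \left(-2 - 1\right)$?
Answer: $\frac{43579297}{1296} \approx 33626.0$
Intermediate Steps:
$p{\left(W \right)} = 4 + W$ ($p{\left(W \right)} = W + \left(2 + 2\right) = W + 4 = 4 + W$)
$O = 18$ ($O = \left(-6\right) \left(-3\right) = 18$)
$Y{\left(R \right)} = 2 + \left(R + \frac{1}{2 R}\right)^{2}$ ($Y{\left(R \right)} = 2 + \left(R + \frac{1}{R + R}\right)^{2} = 2 + \left(R + \frac{1}{2 R}\right)^{2}$)
$q{\left(v \right)} = 2 + v$
$\left(33292 + Y{\left(O \right)}\right) + q{\left(p{\left(1 \right)} \right)} = \left(33292 + \left(3 + 18^{2} + \frac{1}{4 \cdot 324}\right)\right) + \left(2 + \left(4 + 1\right)\right) = \left(33292 + \left(3 + 324 + \frac{1}{4} \cdot \frac{1}{324}\right)\right) + \left(2 + 5\right) = \left(33292 + \left(3 + 324 + \frac{1}{1296}\right)\right) + 7 = \left(33292 + \frac{423793}{1296}\right) + 7 = \frac{43570225}{1296} + 7 = \frac{43579297}{1296}$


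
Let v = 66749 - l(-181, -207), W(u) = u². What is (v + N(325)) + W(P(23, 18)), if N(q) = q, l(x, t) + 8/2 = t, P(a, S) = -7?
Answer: 67334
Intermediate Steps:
l(x, t) = -4 + t
v = 66960 (v = 66749 - (-4 - 207) = 66749 - 1*(-211) = 66749 + 211 = 66960)
(v + N(325)) + W(P(23, 18)) = (66960 + 325) + (-7)² = 67285 + 49 = 67334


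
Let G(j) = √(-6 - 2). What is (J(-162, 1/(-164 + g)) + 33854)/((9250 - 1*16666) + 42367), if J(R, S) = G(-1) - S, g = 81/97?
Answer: 535807355/553169477 + 2*I*√2/34951 ≈ 0.96861 + 8.0926e-5*I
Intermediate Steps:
g = 81/97 (g = 81*(1/97) = 81/97 ≈ 0.83505)
G(j) = 2*I*√2 (G(j) = √(-8) = 2*I*√2)
J(R, S) = -S + 2*I*√2 (J(R, S) = 2*I*√2 - S = -S + 2*I*√2)
(J(-162, 1/(-164 + g)) + 33854)/((9250 - 1*16666) + 42367) = ((-1/(-164 + 81/97) + 2*I*√2) + 33854)/((9250 - 1*16666) + 42367) = ((-1/(-15827/97) + 2*I*√2) + 33854)/((9250 - 16666) + 42367) = ((-1*(-97/15827) + 2*I*√2) + 33854)/(-7416 + 42367) = ((97/15827 + 2*I*√2) + 33854)/34951 = (535807355/15827 + 2*I*√2)*(1/34951) = 535807355/553169477 + 2*I*√2/34951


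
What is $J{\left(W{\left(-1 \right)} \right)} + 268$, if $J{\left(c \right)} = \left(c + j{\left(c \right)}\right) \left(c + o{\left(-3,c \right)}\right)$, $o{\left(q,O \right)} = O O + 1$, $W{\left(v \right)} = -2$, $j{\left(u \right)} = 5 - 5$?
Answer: $262$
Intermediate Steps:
$j{\left(u \right)} = 0$ ($j{\left(u \right)} = 5 - 5 = 0$)
$o{\left(q,O \right)} = 1 + O^{2}$ ($o{\left(q,O \right)} = O^{2} + 1 = 1 + O^{2}$)
$J{\left(c \right)} = c \left(1 + c + c^{2}\right)$ ($J{\left(c \right)} = \left(c + 0\right) \left(c + \left(1 + c^{2}\right)\right) = c \left(1 + c + c^{2}\right)$)
$J{\left(W{\left(-1 \right)} \right)} + 268 = - 2 \left(1 - 2 + \left(-2\right)^{2}\right) + 268 = - 2 \left(1 - 2 + 4\right) + 268 = \left(-2\right) 3 + 268 = -6 + 268 = 262$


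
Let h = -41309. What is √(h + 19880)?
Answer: 3*I*√2381 ≈ 146.39*I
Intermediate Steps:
√(h + 19880) = √(-41309 + 19880) = √(-21429) = 3*I*√2381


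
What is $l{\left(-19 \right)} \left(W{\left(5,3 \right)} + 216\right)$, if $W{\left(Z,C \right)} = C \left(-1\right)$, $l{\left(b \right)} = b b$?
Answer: $76893$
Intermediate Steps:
$l{\left(b \right)} = b^{2}$
$W{\left(Z,C \right)} = - C$
$l{\left(-19 \right)} \left(W{\left(5,3 \right)} + 216\right) = \left(-19\right)^{2} \left(\left(-1\right) 3 + 216\right) = 361 \left(-3 + 216\right) = 361 \cdot 213 = 76893$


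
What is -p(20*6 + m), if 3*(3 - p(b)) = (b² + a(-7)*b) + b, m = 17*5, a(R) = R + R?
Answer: 13117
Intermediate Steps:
a(R) = 2*R
m = 85
p(b) = 3 - b²/3 + 13*b/3 (p(b) = 3 - ((b² + (2*(-7))*b) + b)/3 = 3 - ((b² - 14*b) + b)/3 = 3 - (b² - 13*b)/3 = 3 + (-b²/3 + 13*b/3) = 3 - b²/3 + 13*b/3)
-p(20*6 + m) = -(3 - (20*6 + 85)²/3 + 13*(20*6 + 85)/3) = -(3 - (120 + 85)²/3 + 13*(120 + 85)/3) = -(3 - ⅓*205² + (13/3)*205) = -(3 - ⅓*42025 + 2665/3) = -(3 - 42025/3 + 2665/3) = -1*(-13117) = 13117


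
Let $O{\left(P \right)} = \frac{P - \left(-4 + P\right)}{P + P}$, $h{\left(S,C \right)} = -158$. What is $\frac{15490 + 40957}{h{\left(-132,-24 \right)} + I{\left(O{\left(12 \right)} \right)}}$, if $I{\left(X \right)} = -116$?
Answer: $- \frac{56447}{274} \approx -206.01$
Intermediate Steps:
$O{\left(P \right)} = \frac{2}{P}$ ($O{\left(P \right)} = \frac{4}{2 P} = 4 \frac{1}{2 P} = \frac{2}{P}$)
$\frac{15490 + 40957}{h{\left(-132,-24 \right)} + I{\left(O{\left(12 \right)} \right)}} = \frac{15490 + 40957}{-158 - 116} = \frac{56447}{-274} = 56447 \left(- \frac{1}{274}\right) = - \frac{56447}{274}$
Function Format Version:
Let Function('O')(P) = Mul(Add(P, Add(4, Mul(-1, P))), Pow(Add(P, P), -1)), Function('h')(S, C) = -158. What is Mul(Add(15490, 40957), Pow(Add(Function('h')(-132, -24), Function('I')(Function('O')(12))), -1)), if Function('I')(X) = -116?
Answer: Rational(-56447, 274) ≈ -206.01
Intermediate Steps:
Function('O')(P) = Mul(2, Pow(P, -1)) (Function('O')(P) = Mul(4, Pow(Mul(2, P), -1)) = Mul(4, Mul(Rational(1, 2), Pow(P, -1))) = Mul(2, Pow(P, -1)))
Mul(Add(15490, 40957), Pow(Add(Function('h')(-132, -24), Function('I')(Function('O')(12))), -1)) = Mul(Add(15490, 40957), Pow(Add(-158, -116), -1)) = Mul(56447, Pow(-274, -1)) = Mul(56447, Rational(-1, 274)) = Rational(-56447, 274)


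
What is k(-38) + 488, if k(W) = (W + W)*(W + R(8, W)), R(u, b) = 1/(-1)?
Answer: 3452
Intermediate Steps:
R(u, b) = -1
k(W) = 2*W*(-1 + W) (k(W) = (W + W)*(W - 1) = (2*W)*(-1 + W) = 2*W*(-1 + W))
k(-38) + 488 = 2*(-38)*(-1 - 38) + 488 = 2*(-38)*(-39) + 488 = 2964 + 488 = 3452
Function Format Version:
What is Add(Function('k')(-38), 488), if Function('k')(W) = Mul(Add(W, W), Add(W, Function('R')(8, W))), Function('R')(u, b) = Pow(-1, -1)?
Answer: 3452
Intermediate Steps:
Function('R')(u, b) = -1
Function('k')(W) = Mul(2, W, Add(-1, W)) (Function('k')(W) = Mul(Add(W, W), Add(W, -1)) = Mul(Mul(2, W), Add(-1, W)) = Mul(2, W, Add(-1, W)))
Add(Function('k')(-38), 488) = Add(Mul(2, -38, Add(-1, -38)), 488) = Add(Mul(2, -38, -39), 488) = Add(2964, 488) = 3452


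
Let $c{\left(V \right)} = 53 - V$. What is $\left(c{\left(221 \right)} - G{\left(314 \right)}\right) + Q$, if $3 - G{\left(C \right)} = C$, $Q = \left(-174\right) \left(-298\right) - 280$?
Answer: $51715$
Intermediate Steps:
$Q = 51572$ ($Q = 51852 - 280 = 51572$)
$G{\left(C \right)} = 3 - C$
$\left(c{\left(221 \right)} - G{\left(314 \right)}\right) + Q = \left(\left(53 - 221\right) - \left(3 - 314\right)\right) + 51572 = \left(-168 - -311\right) + 51572 = \left(-168 + 311\right) + 51572 = 143 + 51572 = 51715$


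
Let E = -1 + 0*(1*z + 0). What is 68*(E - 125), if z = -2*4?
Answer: -8568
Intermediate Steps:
z = -8
E = -1 (E = -1 + 0*(1*(-8) + 0) = -1 + 0*(-8 + 0) = -1 + 0*(-8) = -1 + 0 = -1)
68*(E - 125) = 68*(-1 - 125) = 68*(-126) = -8568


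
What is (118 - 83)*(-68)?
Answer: -2380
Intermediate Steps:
(118 - 83)*(-68) = 35*(-68) = -2380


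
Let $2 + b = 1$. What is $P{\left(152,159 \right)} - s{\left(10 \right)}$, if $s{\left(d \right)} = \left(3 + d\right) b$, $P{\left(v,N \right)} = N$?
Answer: $172$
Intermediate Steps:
$b = -1$ ($b = -2 + 1 = -1$)
$s{\left(d \right)} = -3 - d$ ($s{\left(d \right)} = \left(3 + d\right) \left(-1\right) = -3 - d$)
$P{\left(152,159 \right)} - s{\left(10 \right)} = 159 - \left(-3 - 10\right) = 159 - -13 = 159 + 13 = 172$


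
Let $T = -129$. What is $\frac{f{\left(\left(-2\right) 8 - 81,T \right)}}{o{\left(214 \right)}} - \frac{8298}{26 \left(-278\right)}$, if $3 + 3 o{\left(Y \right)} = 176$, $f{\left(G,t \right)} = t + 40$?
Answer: $- \frac{247161}{625222} \approx -0.39532$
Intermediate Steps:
$f{\left(G,t \right)} = 40 + t$
$o{\left(Y \right)} = \frac{173}{3}$ ($o{\left(Y \right)} = -1 + \frac{1}{3} \cdot 176 = -1 + \frac{176}{3} = \frac{173}{3}$)
$\frac{f{\left(\left(-2\right) 8 - 81,T \right)}}{o{\left(214 \right)}} - \frac{8298}{26 \left(-278\right)} = \frac{40 - 129}{\frac{173}{3}} - \frac{8298}{26 \left(-278\right)} = \left(-89\right) \frac{3}{173} - \frac{8298}{-7228} = - \frac{267}{173} - - \frac{4149}{3614} = - \frac{267}{173} + \frac{4149}{3614} = - \frac{247161}{625222}$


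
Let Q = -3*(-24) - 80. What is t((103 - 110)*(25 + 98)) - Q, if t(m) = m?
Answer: -853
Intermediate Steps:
Q = -8 (Q = 72 - 80 = -8)
t((103 - 110)*(25 + 98)) - Q = (103 - 110)*(25 + 98) - 1*(-8) = -7*123 + 8 = -861 + 8 = -853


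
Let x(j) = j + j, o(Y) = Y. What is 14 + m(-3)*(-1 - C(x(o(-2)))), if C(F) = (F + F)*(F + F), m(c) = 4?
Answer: -246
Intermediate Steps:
x(j) = 2*j
C(F) = 4*F**2 (C(F) = (2*F)*(2*F) = 4*F**2)
14 + m(-3)*(-1 - C(x(o(-2)))) = 14 + 4*(-1 - 4*(2*(-2))**2) = 14 + 4*(-1 - 4*(-4)**2) = 14 + 4*(-1 - 4*16) = 14 + 4*(-1 - 1*64) = 14 + 4*(-1 - 64) = 14 + 4*(-65) = 14 - 260 = -246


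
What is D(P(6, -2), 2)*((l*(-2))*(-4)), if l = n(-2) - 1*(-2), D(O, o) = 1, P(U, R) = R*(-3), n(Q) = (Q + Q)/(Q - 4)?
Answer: 64/3 ≈ 21.333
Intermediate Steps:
n(Q) = 2*Q/(-4 + Q) (n(Q) = (2*Q)/(-4 + Q) = 2*Q/(-4 + Q))
P(U, R) = -3*R
l = 8/3 (l = 2*(-2)/(-4 - 2) - 1*(-2) = 2*(-2)/(-6) + 2 = 2*(-2)*(-1/6) + 2 = 2/3 + 2 = 8/3 ≈ 2.6667)
D(P(6, -2), 2)*((l*(-2))*(-4)) = 1*(((8/3)*(-2))*(-4)) = 1*(-16/3*(-4)) = 1*(64/3) = 64/3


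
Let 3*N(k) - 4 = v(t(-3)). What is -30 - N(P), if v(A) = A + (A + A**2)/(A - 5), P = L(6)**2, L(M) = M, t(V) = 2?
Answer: -94/3 ≈ -31.333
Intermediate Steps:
P = 36 (P = 6**2 = 36)
v(A) = A + (A + A**2)/(-5 + A)
N(k) = 4/3 (N(k) = 4/3 + (2*2*(-2 + 2)/(-5 + 2))/3 = 4/3 + (2*2*0/(-3))/3 = 4/3 + (2*2*(-1/3)*0)/3 = 4/3 + (1/3)*0 = 4/3 + 0 = 4/3)
-30 - N(P) = -30 - 1*4/3 = -30 - 4/3 = -94/3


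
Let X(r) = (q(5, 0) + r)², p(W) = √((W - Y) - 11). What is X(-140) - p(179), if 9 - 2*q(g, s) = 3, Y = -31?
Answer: 18769 - √199 ≈ 18755.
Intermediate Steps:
q(g, s) = 3 (q(g, s) = 9/2 - ½*3 = 9/2 - 3/2 = 3)
p(W) = √(20 + W) (p(W) = √((W - 1*(-31)) - 11) = √((W + 31) - 11) = √((31 + W) - 11) = √(20 + W))
X(r) = (3 + r)²
X(-140) - p(179) = (3 - 140)² - √(20 + 179) = (-137)² - √199 = 18769 - √199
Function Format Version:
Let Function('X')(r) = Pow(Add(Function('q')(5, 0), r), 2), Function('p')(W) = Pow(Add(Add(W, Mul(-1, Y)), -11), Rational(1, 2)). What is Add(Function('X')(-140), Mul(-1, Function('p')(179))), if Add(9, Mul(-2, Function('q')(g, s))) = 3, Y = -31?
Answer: Add(18769, Mul(-1, Pow(199, Rational(1, 2)))) ≈ 18755.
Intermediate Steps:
Function('q')(g, s) = 3 (Function('q')(g, s) = Add(Rational(9, 2), Mul(Rational(-1, 2), 3)) = Add(Rational(9, 2), Rational(-3, 2)) = 3)
Function('p')(W) = Pow(Add(20, W), Rational(1, 2)) (Function('p')(W) = Pow(Add(Add(W, Mul(-1, -31)), -11), Rational(1, 2)) = Pow(Add(Add(W, 31), -11), Rational(1, 2)) = Pow(Add(Add(31, W), -11), Rational(1, 2)) = Pow(Add(20, W), Rational(1, 2)))
Function('X')(r) = Pow(Add(3, r), 2)
Add(Function('X')(-140), Mul(-1, Function('p')(179))) = Add(Pow(Add(3, -140), 2), Mul(-1, Pow(Add(20, 179), Rational(1, 2)))) = Add(Pow(-137, 2), Mul(-1, Pow(199, Rational(1, 2)))) = Add(18769, Mul(-1, Pow(199, Rational(1, 2))))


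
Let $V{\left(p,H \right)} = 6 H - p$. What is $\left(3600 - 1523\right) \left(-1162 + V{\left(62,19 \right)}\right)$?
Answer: $-2305470$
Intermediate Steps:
$V{\left(p,H \right)} = - p + 6 H$
$\left(3600 - 1523\right) \left(-1162 + V{\left(62,19 \right)}\right) = \left(3600 - 1523\right) \left(-1162 + \left(\left(-1\right) 62 + 6 \cdot 19\right)\right) = 2077 \left(-1162 + \left(-62 + 114\right)\right) = 2077 \left(-1162 + 52\right) = 2077 \left(-1110\right) = -2305470$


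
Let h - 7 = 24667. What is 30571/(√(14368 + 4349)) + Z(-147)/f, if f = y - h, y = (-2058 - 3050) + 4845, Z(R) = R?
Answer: 147/24937 + 30571*√18717/18717 ≈ 223.46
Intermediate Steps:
h = 24674 (h = 7 + 24667 = 24674)
y = -263 (y = -5108 + 4845 = -263)
f = -24937 (f = -263 - 1*24674 = -263 - 24674 = -24937)
30571/(√(14368 + 4349)) + Z(-147)/f = 30571/(√(14368 + 4349)) - 147/(-24937) = 30571/(√18717) - 147*(-1/24937) = 30571*(√18717/18717) + 147/24937 = 30571*√18717/18717 + 147/24937 = 147/24937 + 30571*√18717/18717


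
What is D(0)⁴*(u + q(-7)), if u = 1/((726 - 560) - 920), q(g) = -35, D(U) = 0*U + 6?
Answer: -17101368/377 ≈ -45362.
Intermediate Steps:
D(U) = 6 (D(U) = 0 + 6 = 6)
u = -1/754 (u = 1/(166 - 920) = 1/(-754) = -1/754 ≈ -0.0013263)
D(0)⁴*(u + q(-7)) = 6⁴*(-1/754 - 35) = 1296*(-26391/754) = -17101368/377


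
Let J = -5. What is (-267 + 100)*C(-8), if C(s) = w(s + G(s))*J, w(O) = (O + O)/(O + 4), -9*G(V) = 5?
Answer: 128590/41 ≈ 3136.3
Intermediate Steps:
G(V) = -5/9 (G(V) = -⅑*5 = -5/9)
w(O) = 2*O/(4 + O) (w(O) = (2*O)/(4 + O) = 2*O/(4 + O))
C(s) = -10*(-5/9 + s)/(31/9 + s) (C(s) = (2*(s - 5/9)/(4 + (s - 5/9)))*(-5) = (2*(-5/9 + s)/(4 + (-5/9 + s)))*(-5) = (2*(-5/9 + s)/(31/9 + s))*(-5) = -10*(-5/9 + s)/(31/9 + s))
(-267 + 100)*C(-8) = (-267 + 100)*(10*(5 - 9*(-8))/(31 + 9*(-8))) = -1670*(5 + 72)/(31 - 72) = -1670*77/(-41) = -1670*(-1)*77/41 = -167*(-770/41) = 128590/41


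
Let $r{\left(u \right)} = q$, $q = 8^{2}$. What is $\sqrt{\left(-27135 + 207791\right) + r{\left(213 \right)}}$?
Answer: $12 \sqrt{1255} \approx 425.11$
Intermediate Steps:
$q = 64$
$r{\left(u \right)} = 64$
$\sqrt{\left(-27135 + 207791\right) + r{\left(213 \right)}} = \sqrt{\left(-27135 + 207791\right) + 64} = \sqrt{180656 + 64} = \sqrt{180720} = 12 \sqrt{1255}$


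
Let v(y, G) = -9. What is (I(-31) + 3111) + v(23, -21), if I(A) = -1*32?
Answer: 3070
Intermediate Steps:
I(A) = -32
(I(-31) + 3111) + v(23, -21) = (-32 + 3111) - 9 = 3079 - 9 = 3070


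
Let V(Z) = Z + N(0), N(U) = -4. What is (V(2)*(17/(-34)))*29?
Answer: 29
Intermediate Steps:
V(Z) = -4 + Z (V(Z) = Z - 4 = -4 + Z)
(V(2)*(17/(-34)))*29 = ((-4 + 2)*(17/(-34)))*29 = -34*(-1)/34*29 = -2*(-1/2)*29 = 1*29 = 29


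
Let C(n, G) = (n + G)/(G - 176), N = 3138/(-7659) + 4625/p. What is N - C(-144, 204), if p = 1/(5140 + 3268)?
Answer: 694949531383/17871 ≈ 3.8887e+7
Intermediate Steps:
p = 1/8408 ≈ 0.00011893
N = 99278509954/2553 (N = 3138/(-7659) + 4625/(1/8408) = 3138*(-1/7659) + 4625*8408 = -1046/2553 + 38887000 = 99278509954/2553 ≈ 3.8887e+7)
C(n, G) = (G + n)/(-176 + G)
N - C(-144, 204) = 99278509954/2553 - (204 - 144)/(-176 + 204) = 99278509954/2553 - 60/28 = 99278509954/2553 - 1*15/7 = 99278509954/2553 - 15/7 = 694949531383/17871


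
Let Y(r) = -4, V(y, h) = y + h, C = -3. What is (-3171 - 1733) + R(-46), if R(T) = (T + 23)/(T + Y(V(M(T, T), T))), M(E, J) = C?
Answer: -245177/50 ≈ -4903.5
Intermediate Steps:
M(E, J) = -3
V(y, h) = h + y
R(T) = (23 + T)/(-4 + T) (R(T) = (T + 23)/(T - 4) = (23 + T)/(-4 + T))
(-3171 - 1733) + R(-46) = (-3171 - 1733) + (23 - 46)/(-4 - 46) = -4904 - 23/(-50) = -4904 - 1/50*(-23) = -4904 + 23/50 = -245177/50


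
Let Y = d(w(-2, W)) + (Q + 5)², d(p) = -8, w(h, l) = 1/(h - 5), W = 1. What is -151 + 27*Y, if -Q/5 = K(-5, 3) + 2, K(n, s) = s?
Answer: 10433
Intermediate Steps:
w(h, l) = 1/(-5 + h)
Q = -25 (Q = -5*(3 + 2) = -5*5 = -25)
Y = 392 (Y = -8 + (-25 + 5)² = -8 + (-20)² = -8 + 400 = 392)
-151 + 27*Y = -151 + 27*392 = -151 + 10584 = 10433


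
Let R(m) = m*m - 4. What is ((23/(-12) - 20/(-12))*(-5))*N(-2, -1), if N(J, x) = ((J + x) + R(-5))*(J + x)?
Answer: -135/2 ≈ -67.500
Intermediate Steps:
R(m) = -4 + m² (R(m) = m² - 4 = -4 + m²)
N(J, x) = (J + x)*(21 + J + x) (N(J, x) = ((J + x) + (-4 + (-5)²))*(J + x) = ((J + x) + (-4 + 25))*(J + x) = ((J + x) + 21)*(J + x) = (21 + J + x)*(J + x) = (J + x)*(21 + J + x))
((23/(-12) - 20/(-12))*(-5))*N(-2, -1) = ((23/(-12) - 20/(-12))*(-5))*((-2)² + (-1)² + 21*(-2) + 21*(-1) + 2*(-2)*(-1)) = ((23*(-1/12) - 20*(-1/12))*(-5))*(4 + 1 - 42 - 21 + 4) = ((-23/12 + 5/3)*(-5))*(-54) = -¼*(-5)*(-54) = (5/4)*(-54) = -135/2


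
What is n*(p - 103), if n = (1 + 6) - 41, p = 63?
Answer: 1360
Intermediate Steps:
n = -34 (n = 7 - 41 = -34)
n*(p - 103) = -34*(63 - 103) = -34*(-40) = 1360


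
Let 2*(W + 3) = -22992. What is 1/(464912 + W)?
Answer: 1/453413 ≈ 2.2055e-6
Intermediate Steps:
W = -11499 (W = -3 + (½)*(-22992) = -3 - 11496 = -11499)
1/(464912 + W) = 1/(464912 - 11499) = 1/453413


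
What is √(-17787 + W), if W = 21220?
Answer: √3433 ≈ 58.592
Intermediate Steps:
√(-17787 + W) = √(-17787 + 21220) = √3433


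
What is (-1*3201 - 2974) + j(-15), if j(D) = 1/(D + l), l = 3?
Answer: -74101/12 ≈ -6175.1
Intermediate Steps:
j(D) = 1/(3 + D) (j(D) = 1/(D + 3) = 1/(3 + D))
(-1*3201 - 2974) + j(-15) = (-1*3201 - 2974) + 1/(3 - 15) = (-3201 - 2974) + 1/(-12) = -6175 - 1/12 = -74101/12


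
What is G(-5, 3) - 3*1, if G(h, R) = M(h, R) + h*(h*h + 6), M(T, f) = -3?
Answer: -161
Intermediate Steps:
G(h, R) = -3 + h*(6 + h**2) (G(h, R) = -3 + h*(h*h + 6) = -3 + h*(h**2 + 6) = -3 + h*(6 + h**2))
G(-5, 3) - 3*1 = (-3 + (-5)**3 + 6*(-5)) - 3*1 = (-3 - 125 - 30) - 3 = -158 - 3 = -161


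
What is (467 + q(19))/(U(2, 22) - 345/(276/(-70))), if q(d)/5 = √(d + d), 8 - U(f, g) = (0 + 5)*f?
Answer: 934/171 + 10*√38/171 ≈ 5.8225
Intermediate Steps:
U(f, g) = 8 - 5*f (U(f, g) = 8 - (0 + 5)*f = 8 - 5*f)
q(d) = 5*√2*√d (q(d) = 5*√(d + d) = 5*√(2*d) = 5*(√2*√d) = 5*√2*√d)
(467 + q(19))/(U(2, 22) - 345/(276/(-70))) = (467 + 5*√2*√19)/((8 - 5*2) - 345/(276/(-70))) = (467 + 5*√38)/((8 - 10) - 345/(276*(-1/70))) = (467 + 5*√38)/(-2 - 345/(-138/35)) = (467 + 5*√38)/(-2 - 345*(-35/138)) = (467 + 5*√38)/(-2 + 175/2) = (467 + 5*√38)/(171/2) = (467 + 5*√38)*(2/171) = 934/171 + 10*√38/171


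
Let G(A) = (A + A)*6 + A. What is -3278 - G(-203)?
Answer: -639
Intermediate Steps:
G(A) = 13*A (G(A) = (2*A)*6 + A = 12*A + A = 13*A)
-3278 - G(-203) = -3278 - 13*(-203) = -3278 - 1*(-2639) = -3278 + 2639 = -639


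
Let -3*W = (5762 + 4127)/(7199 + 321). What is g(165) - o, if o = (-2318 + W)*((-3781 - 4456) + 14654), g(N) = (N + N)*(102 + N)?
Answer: 112540776891/7520 ≈ 1.4966e+7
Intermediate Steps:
W = -9889/22560 (W = -(5762 + 4127)/(3*(7199 + 321)) = -9889/(3*7520) = -⅓*9889/7520 = -9889/22560 ≈ -0.43834)
g(N) = 2*N*(102 + N) (g(N) = (2*N)*(102 + N) = 2*N*(102 + N))
o = -111878189691/7520 (o = (-2318 - 9889/22560)*((-3781 - 4456) + 14654) = -52303969*(-8237 + 14654)/22560 = -52303969/22560*6417 = -111878189691/7520 ≈ -1.4877e+7)
g(165) - o = 2*165*(102 + 165) - 1*(-111878189691/7520) = 2*165*267 + 111878189691/7520 = 88110 + 111878189691/7520 = 112540776891/7520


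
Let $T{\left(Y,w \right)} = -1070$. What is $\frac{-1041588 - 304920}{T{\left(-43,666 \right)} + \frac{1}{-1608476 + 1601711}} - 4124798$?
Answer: $- \frac{29848451561078}{7238551} \approx -4.1235 \cdot 10^{6}$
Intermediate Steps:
$\frac{-1041588 - 304920}{T{\left(-43,666 \right)} + \frac{1}{-1608476 + 1601711}} - 4124798 = \frac{-1041588 - 304920}{-1070 + \frac{1}{-1608476 + 1601711}} - 4124798 = - \frac{1346508}{-1070 + \frac{1}{-6765}} - 4124798 = - \frac{1346508}{-1070 - \frac{1}{6765}} - 4124798 = - \frac{1346508}{- \frac{7238551}{6765}} - 4124798 = \left(-1346508\right) \left(- \frac{6765}{7238551}\right) - 4124798 = \frac{9109126620}{7238551} - 4124798 = - \frac{29848451561078}{7238551}$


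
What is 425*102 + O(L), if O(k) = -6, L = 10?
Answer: 43344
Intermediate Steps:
425*102 + O(L) = 425*102 - 6 = 43350 - 6 = 43344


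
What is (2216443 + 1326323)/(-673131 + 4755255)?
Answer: 590461/680354 ≈ 0.86787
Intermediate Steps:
(2216443 + 1326323)/(-673131 + 4755255) = 3542766/4082124 = 3542766*(1/4082124) = 590461/680354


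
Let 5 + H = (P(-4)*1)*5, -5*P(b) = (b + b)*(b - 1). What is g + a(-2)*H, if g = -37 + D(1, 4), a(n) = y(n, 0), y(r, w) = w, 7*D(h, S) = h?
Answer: -258/7 ≈ -36.857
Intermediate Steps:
D(h, S) = h/7
P(b) = -2*b*(-1 + b)/5 (P(b) = -(b + b)*(b - 1)/5 = -2*b*(-1 + b)/5)
a(n) = 0
H = -45 (H = -5 + (((2/5)*(-4)*(1 - 1*(-4)))*1)*5 = -5 + (((2/5)*(-4)*(1 + 4))*1)*5 = -5 + (((2/5)*(-4)*5)*1)*5 = -5 - 8*1*5 = -5 - 8*5 = -5 - 40 = -45)
g = -258/7 (g = -37 + (1/7)*1 = -37 + 1/7 = -258/7 ≈ -36.857)
g + a(-2)*H = -258/7 + 0*(-45) = -258/7 + 0 = -258/7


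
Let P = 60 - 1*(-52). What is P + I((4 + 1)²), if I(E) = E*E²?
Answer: 15737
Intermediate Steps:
P = 112 (P = 60 + 52 = 112)
I(E) = E³
P + I((4 + 1)²) = 112 + ((4 + 1)²)³ = 112 + (5²)³ = 112 + 25³ = 112 + 15625 = 15737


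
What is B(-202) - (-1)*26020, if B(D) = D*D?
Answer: 66824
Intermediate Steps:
B(D) = D²
B(-202) - (-1)*26020 = (-202)² - (-1)*26020 = 40804 - 1*(-26020) = 40804 + 26020 = 66824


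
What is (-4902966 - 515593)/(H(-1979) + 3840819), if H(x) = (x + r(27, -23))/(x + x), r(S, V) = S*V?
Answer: -10723328261/7600982101 ≈ -1.4108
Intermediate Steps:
H(x) = (-621 + x)/(2*x) (H(x) = (x + 27*(-23))/(x + x) = (x - 621)/((2*x)) = (-621 + x)*(1/(2*x)) = (-621 + x)/(2*x))
(-4902966 - 515593)/(H(-1979) + 3840819) = (-4902966 - 515593)/((½)*(-621 - 1979)/(-1979) + 3840819) = -5418559/((½)*(-1/1979)*(-2600) + 3840819) = -5418559/(1300/1979 + 3840819) = -5418559/7600982101/1979 = -5418559*1979/7600982101 = -10723328261/7600982101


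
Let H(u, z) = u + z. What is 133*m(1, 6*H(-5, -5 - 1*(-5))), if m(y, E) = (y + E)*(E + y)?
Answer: 111853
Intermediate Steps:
m(y, E) = (E + y)² (m(y, E) = (E + y)*(E + y) = (E + y)²)
133*m(1, 6*H(-5, -5 - 1*(-5))) = 133*(6*(-5 + (-5 - 1*(-5))) + 1)² = 133*(6*(-5 + (-5 + 5)) + 1)² = 133*(6*(-5 + 0) + 1)² = 133*(6*(-5) + 1)² = 133*(-30 + 1)² = 133*(-29)² = 133*841 = 111853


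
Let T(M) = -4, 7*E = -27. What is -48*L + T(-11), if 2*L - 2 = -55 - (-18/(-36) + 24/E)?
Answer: 3392/3 ≈ 1130.7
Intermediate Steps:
E = -27/7 (E = (⅐)*(-27) = -27/7 ≈ -3.8571)
L = -851/36 (L = 1 + (-55 - (-18/(-36) + 24/(-27/7)))/2 = 1 + (-55 - (-18*(-1/36) + 24*(-7/27)))/2 = 1 + (-55 - (½ - 56/9))/2 = 1 + (-55 - 1*(-103/18))/2 = 1 + (-55 + 103/18)/2 = 1 + (½)*(-887/18) = 1 - 887/36 = -851/36 ≈ -23.639)
-48*L + T(-11) = -48*(-851/36) - 4 = 3404/3 - 4 = 3392/3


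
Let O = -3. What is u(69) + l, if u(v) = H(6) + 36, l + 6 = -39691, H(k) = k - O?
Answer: -39652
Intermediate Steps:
H(k) = 3 + k (H(k) = k - 1*(-3) = k + 3 = 3 + k)
l = -39697 (l = -6 - 39691 = -39697)
u(v) = 45 (u(v) = (3 + 6) + 36 = 9 + 36 = 45)
u(69) + l = 45 - 39697 = -39652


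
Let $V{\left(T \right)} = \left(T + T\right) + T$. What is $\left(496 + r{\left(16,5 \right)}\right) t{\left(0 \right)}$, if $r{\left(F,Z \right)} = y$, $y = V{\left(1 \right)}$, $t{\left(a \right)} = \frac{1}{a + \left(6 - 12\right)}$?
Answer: $- \frac{499}{6} \approx -83.167$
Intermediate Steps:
$t{\left(a \right)} = \frac{1}{-6 + a}$ ($t{\left(a \right)} = \frac{1}{a + \left(6 - 12\right)} = \frac{1}{a - 6} = \frac{1}{-6 + a}$)
$V{\left(T \right)} = 3 T$ ($V{\left(T \right)} = 2 T + T = 3 T$)
$y = 3$ ($y = 3 \cdot 1 = 3$)
$r{\left(F,Z \right)} = 3$
$\left(496 + r{\left(16,5 \right)}\right) t{\left(0 \right)} = \frac{496 + 3}{-6 + 0} = \frac{499}{-6} = 499 \left(- \frac{1}{6}\right) = - \frac{499}{6}$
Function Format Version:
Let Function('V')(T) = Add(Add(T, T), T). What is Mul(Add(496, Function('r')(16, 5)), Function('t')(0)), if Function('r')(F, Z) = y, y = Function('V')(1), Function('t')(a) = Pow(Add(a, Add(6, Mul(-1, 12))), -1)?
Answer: Rational(-499, 6) ≈ -83.167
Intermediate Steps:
Function('t')(a) = Pow(Add(-6, a), -1) (Function('t')(a) = Pow(Add(a, Add(6, -12)), -1) = Pow(Add(a, -6), -1) = Pow(Add(-6, a), -1))
Function('V')(T) = Mul(3, T) (Function('V')(T) = Add(Mul(2, T), T) = Mul(3, T))
y = 3 (y = Mul(3, 1) = 3)
Function('r')(F, Z) = 3
Mul(Add(496, Function('r')(16, 5)), Function('t')(0)) = Mul(Add(496, 3), Pow(Add(-6, 0), -1)) = Mul(499, Pow(-6, -1)) = Mul(499, Rational(-1, 6)) = Rational(-499, 6)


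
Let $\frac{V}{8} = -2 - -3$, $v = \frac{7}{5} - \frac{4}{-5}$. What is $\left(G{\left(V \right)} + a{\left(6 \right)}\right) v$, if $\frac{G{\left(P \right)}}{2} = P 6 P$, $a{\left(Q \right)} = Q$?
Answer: $\frac{8514}{5} \approx 1702.8$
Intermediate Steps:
$v = \frac{11}{5}$ ($v = 7 \cdot \frac{1}{5} - - \frac{4}{5} = \frac{7}{5} + \frac{4}{5} = \frac{11}{5} \approx 2.2$)
$V = 8$ ($V = 8 \left(-2 - -3\right) = 8 \left(-2 + 3\right) = 8 \cdot 1 = 8$)
$G{\left(P \right)} = 12 P^{2}$ ($G{\left(P \right)} = 2 P 6 P = 2 \cdot 6 P P = 2 \cdot 6 P^{2} = 12 P^{2}$)
$\left(G{\left(V \right)} + a{\left(6 \right)}\right) v = \left(12 \cdot 8^{2} + 6\right) \frac{11}{5} = \left(12 \cdot 64 + 6\right) \frac{11}{5} = \left(768 + 6\right) \frac{11}{5} = 774 \cdot \frac{11}{5} = \frac{8514}{5}$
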